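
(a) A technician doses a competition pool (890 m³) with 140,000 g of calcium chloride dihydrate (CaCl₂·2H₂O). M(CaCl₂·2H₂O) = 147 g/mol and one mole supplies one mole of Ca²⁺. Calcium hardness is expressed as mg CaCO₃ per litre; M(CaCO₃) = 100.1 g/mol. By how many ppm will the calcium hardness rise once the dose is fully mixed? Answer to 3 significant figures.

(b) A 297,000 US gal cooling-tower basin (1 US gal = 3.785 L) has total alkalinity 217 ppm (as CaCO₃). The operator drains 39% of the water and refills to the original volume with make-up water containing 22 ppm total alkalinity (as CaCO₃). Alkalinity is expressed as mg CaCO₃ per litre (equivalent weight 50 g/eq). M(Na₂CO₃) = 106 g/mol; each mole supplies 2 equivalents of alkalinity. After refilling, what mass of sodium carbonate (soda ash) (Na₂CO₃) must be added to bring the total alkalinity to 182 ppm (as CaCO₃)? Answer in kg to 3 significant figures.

(a) Volume: 890 m³ = 890,000 L.
(a) Moles of Ca²⁺: 140,000 g ÷ 147 g/mol = 952.4 mol.
(a) As CaCO₃: 952.4 mol × 100.1 g/mol = 95,330 g.
(a) Rise: 95,330 g / 890,000 L × 1000 = 107.1 mg/L.

(b) Volume: 297,000 US gal × 3.785 L/gal = 1,124,145 L.
(b) After draining 39% and refilling: 217 × 0.61 + 22 × 0.39 = 140.95 ppm.
(b) Deficit to target: 182 − 140.95 = 41.05 mg/L.
(b) As CaCO₃: 41.05 mg/L × 1,124,145 L = 46,150 g; ÷ 50 g/eq ÷ 2 = 461.5 mol Na₂CO₃.
(b) Mass: 461.5 × 106 = 48,910 g.

(a) 107 ppm; (b) 48.9 kg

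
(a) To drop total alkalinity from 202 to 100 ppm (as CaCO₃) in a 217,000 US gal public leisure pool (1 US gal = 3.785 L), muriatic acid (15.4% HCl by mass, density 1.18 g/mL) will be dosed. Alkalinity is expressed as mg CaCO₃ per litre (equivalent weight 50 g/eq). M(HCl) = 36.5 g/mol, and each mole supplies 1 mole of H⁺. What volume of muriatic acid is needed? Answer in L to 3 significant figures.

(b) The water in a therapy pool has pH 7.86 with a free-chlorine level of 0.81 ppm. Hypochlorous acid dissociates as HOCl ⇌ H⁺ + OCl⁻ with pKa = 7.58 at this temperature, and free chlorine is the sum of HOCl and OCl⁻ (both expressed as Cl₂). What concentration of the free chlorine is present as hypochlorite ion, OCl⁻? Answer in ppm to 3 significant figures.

(a) 337 L; (b) 0.531 ppm

(a) Volume: 217,000 US gal × 3.785 L/gal = 821,345 L.
(a) Alkalinity to neutralize: (202 − 100) = 102 mg/L as CaCO₃ × 821,345 L = 83,780 g as CaCO₃.
(a) Equivalents of H⁺ required: 83,780 ÷ 50 g/eq = 1676 eq = 1676 mol HCl.
(a) Mass of HCl: 1676 × 36.5 = 61,160 g.
(a) Mass of 15.4% solution: 61,160 / 0.154 = 397,100 g.
(a) Volume: 397,100 g ÷ 1.18 g/mL = 336,500 mL.

(b) [OCl⁻]/[HOCl] = 10^(pH − pKa) = 10^(7.86 − 7.58) = 10^0.28 = 1.905.
(b) Fraction as HOCl = 1 / (1 + 1.905) = 0.3442.
(b) OCl⁻ = (1 − 0.3442) × 0.81 ppm = 0.5312 ppm.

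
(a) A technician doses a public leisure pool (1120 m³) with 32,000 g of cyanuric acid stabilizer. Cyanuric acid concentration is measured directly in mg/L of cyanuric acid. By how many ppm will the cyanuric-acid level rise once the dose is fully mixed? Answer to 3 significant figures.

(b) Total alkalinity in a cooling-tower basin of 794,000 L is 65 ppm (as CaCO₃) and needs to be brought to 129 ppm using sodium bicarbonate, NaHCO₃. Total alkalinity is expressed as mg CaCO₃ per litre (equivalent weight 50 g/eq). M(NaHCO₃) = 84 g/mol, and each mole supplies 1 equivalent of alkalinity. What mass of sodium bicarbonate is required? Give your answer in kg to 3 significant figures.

(a) Volume: 1120 m³ = 1,120,000 L.
(a) Rise: 32,000 g / 1,120,000 L × 1000 = 28.57 mg/L.

(b) Alkalinity to add: (129 − 65) = 64 mg/L as CaCO₃ × 794,000 L = 50,820 g as CaCO₃.
(b) Equivalents: 50,820 g ÷ 50 g/eq = 1016 eq.
(b) NaHCO₃ supplies 1 eq per mole → 1016 mol.
(b) Mass: 1016 mol × 84 g/mol = 85,370 g.

(a) 28.6 ppm; (b) 85.4 kg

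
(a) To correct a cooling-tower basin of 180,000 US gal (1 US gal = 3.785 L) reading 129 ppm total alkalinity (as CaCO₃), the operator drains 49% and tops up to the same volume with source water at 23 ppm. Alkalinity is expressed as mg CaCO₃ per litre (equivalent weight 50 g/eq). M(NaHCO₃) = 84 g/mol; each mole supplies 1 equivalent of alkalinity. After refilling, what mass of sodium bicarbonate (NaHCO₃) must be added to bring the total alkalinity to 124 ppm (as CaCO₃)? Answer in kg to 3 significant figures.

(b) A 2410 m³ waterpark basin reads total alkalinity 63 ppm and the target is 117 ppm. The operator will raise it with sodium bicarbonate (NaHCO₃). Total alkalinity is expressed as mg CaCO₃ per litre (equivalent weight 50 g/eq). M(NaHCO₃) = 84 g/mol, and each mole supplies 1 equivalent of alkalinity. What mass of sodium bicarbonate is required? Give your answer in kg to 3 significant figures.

(a) 53.7 kg; (b) 219 kg

(a) Volume: 180,000 US gal × 3.785 L/gal = 681,300 L.
(a) After draining 49% and refilling: 129 × 0.51 + 23 × 0.49 = 77.06 ppm.
(a) Deficit to target: 124 − 77.06 = 46.94 mg/L.
(a) As CaCO₃: 46.94 mg/L × 681,300 L = 31,980 g; ÷ 50 g/eq ÷ 1 = 639.6 mol NaHCO₃.
(a) Mass: 639.6 × 84 = 53,730 g.

(b) Volume: 2410 m³ = 2,410,000 L.
(b) Alkalinity to add: (117 − 63) = 54 mg/L as CaCO₃ × 2,410,000 L = 130,100 g as CaCO₃.
(b) Equivalents: 130,100 g ÷ 50 g/eq = 2603 eq.
(b) NaHCO₃ supplies 1 eq per mole → 2603 mol.
(b) Mass: 2603 mol × 84 g/mol = 218,600 g.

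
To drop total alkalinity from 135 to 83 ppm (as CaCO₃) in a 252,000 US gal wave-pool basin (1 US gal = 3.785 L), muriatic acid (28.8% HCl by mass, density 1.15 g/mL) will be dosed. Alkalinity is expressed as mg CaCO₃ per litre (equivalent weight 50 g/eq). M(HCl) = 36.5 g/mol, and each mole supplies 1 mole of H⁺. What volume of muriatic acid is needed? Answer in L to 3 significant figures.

Volume: 252,000 US gal × 3.785 L/gal = 953,820 L.
Alkalinity to neutralize: (135 − 83) = 52 mg/L as CaCO₃ × 953,820 L = 49,600 g as CaCO₃.
Equivalents of H⁺ required: 49,600 ÷ 50 g/eq = 992 eq = 992 mol HCl.
Mass of HCl: 992 × 36.5 = 36,210 g.
Mass of 28.8% solution: 36,210 / 0.288 = 125,700 g.
Volume: 125,700 g ÷ 1.15 g/mL = 109,300 mL.

109 L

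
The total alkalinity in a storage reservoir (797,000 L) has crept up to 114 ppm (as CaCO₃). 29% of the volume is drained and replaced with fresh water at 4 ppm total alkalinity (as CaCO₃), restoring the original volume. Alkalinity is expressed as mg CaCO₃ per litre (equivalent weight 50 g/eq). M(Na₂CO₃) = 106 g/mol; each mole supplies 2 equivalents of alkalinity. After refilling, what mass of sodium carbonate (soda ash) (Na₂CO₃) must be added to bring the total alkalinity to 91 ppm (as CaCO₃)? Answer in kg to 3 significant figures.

7.52 kg

After draining 29% and refilling: 114 × 0.71 + 4 × 0.29 = 82.1 ppm.
Deficit to target: 91 − 82.1 = 8.9 mg/L.
As CaCO₃: 8.9 mg/L × 797,000 L = 7093 g; ÷ 50 g/eq ÷ 2 = 70.93 mol Na₂CO₃.
Mass: 70.93 × 106 = 7519 g.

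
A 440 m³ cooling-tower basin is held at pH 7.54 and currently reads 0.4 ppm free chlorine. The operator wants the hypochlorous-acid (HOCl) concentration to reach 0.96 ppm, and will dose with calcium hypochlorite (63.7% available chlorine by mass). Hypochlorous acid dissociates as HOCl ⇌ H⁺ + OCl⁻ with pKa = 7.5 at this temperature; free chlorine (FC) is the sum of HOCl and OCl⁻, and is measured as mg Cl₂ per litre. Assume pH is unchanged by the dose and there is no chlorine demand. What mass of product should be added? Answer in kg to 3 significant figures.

Volume: 440 m³ = 440,000 L.
[OCl⁻]/[HOCl] = 10^(pH − pKa) = 10^(7.54 − 7.5) = 1.096; fraction as HOCl = 1/(1 + 1.096) = 0.477.
Free chlorine required for 0.96 ppm HOCl: 0.96 / 0.477 = 2.013 ppm.
FC to add: 2.013 − 0.4 = 1.613 mg/L as Cl₂.
Cl₂ equivalent: 1.613 mg/L × 440,000 L = 709.6 g.
Product at 63.7% available Cl: 709.6 / 0.637 = 1114 g.

1.11 kg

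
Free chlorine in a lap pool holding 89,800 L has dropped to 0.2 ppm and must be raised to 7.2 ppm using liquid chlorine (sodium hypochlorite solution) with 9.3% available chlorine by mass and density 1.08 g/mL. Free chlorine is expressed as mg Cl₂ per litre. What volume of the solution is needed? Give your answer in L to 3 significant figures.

6.26 L

Chlorine deficit: 7.2 − 0.2 = 7 ppm = 7 mg/L as Cl₂.
Cl₂ equivalent needed: 7 mg/L × 89,800 L = 628,600 mg = 628.6 g.
Product at 9.3% available chlorine: 628.6 / 0.093 = 6759 g.
Volume at density 1.08 g/mL: 6759 g ÷ 1.08 g/mL = 6258 mL.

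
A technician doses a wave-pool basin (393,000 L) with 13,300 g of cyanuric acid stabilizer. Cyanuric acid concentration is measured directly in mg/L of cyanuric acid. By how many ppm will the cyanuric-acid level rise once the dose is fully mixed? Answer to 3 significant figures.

Rise: 13,300 g / 393,000 L × 1000 = 33.84 mg/L.

33.8 ppm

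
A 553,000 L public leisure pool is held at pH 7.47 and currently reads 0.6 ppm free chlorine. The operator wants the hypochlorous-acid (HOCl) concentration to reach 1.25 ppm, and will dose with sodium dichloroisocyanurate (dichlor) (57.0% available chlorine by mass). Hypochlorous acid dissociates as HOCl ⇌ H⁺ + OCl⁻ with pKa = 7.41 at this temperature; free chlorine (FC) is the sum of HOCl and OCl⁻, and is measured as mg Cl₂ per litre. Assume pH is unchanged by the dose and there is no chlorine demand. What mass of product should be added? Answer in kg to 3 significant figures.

2.02 kg

[OCl⁻]/[HOCl] = 10^(pH − pKa) = 10^(7.47 − 7.41) = 1.148; fraction as HOCl = 1/(1 + 1.148) = 0.4655.
Free chlorine required for 1.25 ppm HOCl: 1.25 / 0.4655 = 2.685 ppm.
FC to add: 2.685 − 0.6 = 2.085 mg/L as Cl₂.
Cl₂ equivalent: 2.085 mg/L × 553,000 L = 1153 g.
Product at 57.0% available Cl: 1153 / 0.57 = 2023 g.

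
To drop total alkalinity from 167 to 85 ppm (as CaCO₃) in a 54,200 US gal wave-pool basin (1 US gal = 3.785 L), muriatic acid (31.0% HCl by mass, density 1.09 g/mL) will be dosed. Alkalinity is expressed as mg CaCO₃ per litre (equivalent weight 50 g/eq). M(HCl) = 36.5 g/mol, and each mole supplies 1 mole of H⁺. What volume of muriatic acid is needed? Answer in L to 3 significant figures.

36.3 L

Volume: 54,200 US gal × 3.785 L/gal = 205,147 L.
Alkalinity to neutralize: (167 − 85) = 82 mg/L as CaCO₃ × 205,147 L = 16,820 g as CaCO₃.
Equivalents of H⁺ required: 16,820 ÷ 50 g/eq = 336.4 eq = 336.4 mol HCl.
Mass of HCl: 336.4 × 36.5 = 12,280 g.
Mass of 31.0% solution: 12,280 / 0.31 = 39,610 g.
Volume: 39,610 g ÷ 1.09 g/mL = 36,340 mL.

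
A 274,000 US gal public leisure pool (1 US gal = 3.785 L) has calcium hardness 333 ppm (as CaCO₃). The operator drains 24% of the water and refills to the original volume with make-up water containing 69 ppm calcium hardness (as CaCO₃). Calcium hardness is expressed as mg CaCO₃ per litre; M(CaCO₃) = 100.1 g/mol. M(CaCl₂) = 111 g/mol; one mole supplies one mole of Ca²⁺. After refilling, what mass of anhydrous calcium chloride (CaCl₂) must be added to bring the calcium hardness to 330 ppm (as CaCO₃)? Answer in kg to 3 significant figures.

Volume: 274,000 US gal × 3.785 L/gal = 1,037,090 L.
After draining 24% and refilling: 333 × 0.76 + 69 × 0.24 = 269.64 ppm.
Deficit to target: 330 − 269.64 = 60.36 mg/L.
As CaCO₃: 60.36 mg/L × 1,037,090 L = 62,600 g; ÷ 100.1 = 625.4 mol Ca²⁺.
Mass: 625.4 × 111 = 69,420 g.

69.4 kg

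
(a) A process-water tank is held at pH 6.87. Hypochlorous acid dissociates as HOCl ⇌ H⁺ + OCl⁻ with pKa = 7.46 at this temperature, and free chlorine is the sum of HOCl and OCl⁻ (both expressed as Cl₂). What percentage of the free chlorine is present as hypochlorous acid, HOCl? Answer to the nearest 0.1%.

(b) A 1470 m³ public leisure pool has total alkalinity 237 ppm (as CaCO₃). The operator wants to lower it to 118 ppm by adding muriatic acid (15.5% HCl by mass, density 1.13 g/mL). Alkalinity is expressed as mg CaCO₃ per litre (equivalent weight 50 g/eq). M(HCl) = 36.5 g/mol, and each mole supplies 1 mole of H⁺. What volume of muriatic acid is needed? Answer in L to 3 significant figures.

(a) [OCl⁻]/[HOCl] = 10^(pH − pKa) = 10^(6.87 − 7.46) = 10^-0.59 = 0.257.
(a) Fraction as HOCl = 1 / (1 + 0.257) = 0.7955.

(b) Volume: 1470 m³ = 1,470,000 L.
(b) Alkalinity to neutralize: (237 − 118) = 119 mg/L as CaCO₃ × 1,470,000 L = 174,900 g as CaCO₃.
(b) Equivalents of H⁺ required: 174,900 ÷ 50 g/eq = 3499 eq = 3499 mol HCl.
(b) Mass of HCl: 3499 × 36.5 = 127,700 g.
(b) Mass of 15.5% solution: 127,700 / 0.155 = 823,900 g.
(b) Volume: 823,900 g ÷ 1.13 g/mL = 729,100 mL.

(a) 79.6%; (b) 729 L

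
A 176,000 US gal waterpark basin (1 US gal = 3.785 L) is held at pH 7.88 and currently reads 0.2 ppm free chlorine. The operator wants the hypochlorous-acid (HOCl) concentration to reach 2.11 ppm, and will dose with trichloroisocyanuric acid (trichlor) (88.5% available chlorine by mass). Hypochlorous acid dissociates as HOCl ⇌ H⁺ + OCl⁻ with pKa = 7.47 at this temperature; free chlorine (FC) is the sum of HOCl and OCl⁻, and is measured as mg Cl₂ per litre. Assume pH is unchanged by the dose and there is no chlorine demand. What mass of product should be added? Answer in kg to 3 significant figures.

5.52 kg

Volume: 176,000 US gal × 3.785 L/gal = 666,160 L.
[OCl⁻]/[HOCl] = 10^(pH − pKa) = 10^(7.88 − 7.47) = 2.57; fraction as HOCl = 1/(1 + 2.57) = 0.2801.
Free chlorine required for 2.11 ppm HOCl: 2.11 / 0.2801 = 7.534 ppm.
FC to add: 7.534 − 0.2 = 7.334 mg/L as Cl₂.
Cl₂ equivalent: 7.334 mg/L × 666,160 L = 4885 g.
Product at 88.5% available Cl: 4885 / 0.885 = 5520 g.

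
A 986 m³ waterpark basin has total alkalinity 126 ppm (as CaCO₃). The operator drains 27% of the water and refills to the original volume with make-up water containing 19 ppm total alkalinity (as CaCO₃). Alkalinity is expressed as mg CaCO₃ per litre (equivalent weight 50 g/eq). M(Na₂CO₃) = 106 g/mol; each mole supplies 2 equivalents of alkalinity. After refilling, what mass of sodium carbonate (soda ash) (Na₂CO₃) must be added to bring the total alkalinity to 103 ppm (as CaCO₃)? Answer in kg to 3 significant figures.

6.16 kg

Volume: 986 m³ = 986,000 L.
After draining 27% and refilling: 126 × 0.73 + 19 × 0.27 = 97.11 ppm.
Deficit to target: 103 − 97.11 = 5.89 mg/L.
As CaCO₃: 5.89 mg/L × 986,000 L = 5808 g; ÷ 50 g/eq ÷ 2 = 58.08 mol Na₂CO₃.
Mass: 58.08 × 106 = 6156 g.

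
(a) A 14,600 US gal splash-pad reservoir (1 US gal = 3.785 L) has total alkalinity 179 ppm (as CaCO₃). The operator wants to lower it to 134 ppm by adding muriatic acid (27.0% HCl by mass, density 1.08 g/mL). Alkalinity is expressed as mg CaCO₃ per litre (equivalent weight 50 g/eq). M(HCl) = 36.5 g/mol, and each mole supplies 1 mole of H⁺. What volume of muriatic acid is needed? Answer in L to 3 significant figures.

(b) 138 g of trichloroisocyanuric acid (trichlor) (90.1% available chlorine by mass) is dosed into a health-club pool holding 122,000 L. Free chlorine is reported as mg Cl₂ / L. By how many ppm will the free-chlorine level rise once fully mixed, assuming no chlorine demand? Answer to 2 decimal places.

(a) Volume: 14,600 US gal × 3.785 L/gal = 55,261 L.
(a) Alkalinity to neutralize: (179 − 134) = 45 mg/L as CaCO₃ × 55,261 L = 2487 g as CaCO₃.
(a) Equivalents of H⁺ required: 2487 ÷ 50 g/eq = 49.73 eq = 49.73 mol HCl.
(a) Mass of HCl: 49.73 × 36.5 = 1815 g.
(a) Mass of 27.0% solution: 1815 / 0.27 = 6723 g.
(a) Volume: 6723 g ÷ 1.08 g/mL = 6225 mL.

(b) Available chlorine delivered: 138 g × 0.901 = 124.3 g as Cl₂.
(b) Concentration rise: 124.3 g / 122,000 L = 1.019 mg/L = 1.02 ppm.

(a) 6.23 L; (b) 1.02 ppm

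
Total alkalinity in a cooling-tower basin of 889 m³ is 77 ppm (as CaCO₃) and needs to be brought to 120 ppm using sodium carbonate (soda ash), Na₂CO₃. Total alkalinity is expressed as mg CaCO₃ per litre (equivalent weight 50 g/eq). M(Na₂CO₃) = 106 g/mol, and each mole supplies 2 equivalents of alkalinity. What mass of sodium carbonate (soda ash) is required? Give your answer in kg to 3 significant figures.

40.5 kg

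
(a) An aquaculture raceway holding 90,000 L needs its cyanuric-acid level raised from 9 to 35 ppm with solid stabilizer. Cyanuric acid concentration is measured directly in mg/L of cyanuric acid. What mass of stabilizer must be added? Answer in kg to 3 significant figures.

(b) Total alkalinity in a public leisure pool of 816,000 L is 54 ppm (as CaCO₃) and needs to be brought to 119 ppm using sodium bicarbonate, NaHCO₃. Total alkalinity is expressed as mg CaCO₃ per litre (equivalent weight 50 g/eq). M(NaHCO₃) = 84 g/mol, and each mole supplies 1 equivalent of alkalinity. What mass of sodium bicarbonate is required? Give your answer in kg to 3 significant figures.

(a) 2.34 kg; (b) 89.1 kg

(a) CYA to add: (35 − 9) = 26 mg/L × 90,000 L = 2340 g cyanuric acid.

(b) Alkalinity to add: (119 − 54) = 65 mg/L as CaCO₃ × 816,000 L = 53,040 g as CaCO₃.
(b) Equivalents: 53,040 g ÷ 50 g/eq = 1061 eq.
(b) NaHCO₃ supplies 1 eq per mole → 1061 mol.
(b) Mass: 1061 mol × 84 g/mol = 89,110 g.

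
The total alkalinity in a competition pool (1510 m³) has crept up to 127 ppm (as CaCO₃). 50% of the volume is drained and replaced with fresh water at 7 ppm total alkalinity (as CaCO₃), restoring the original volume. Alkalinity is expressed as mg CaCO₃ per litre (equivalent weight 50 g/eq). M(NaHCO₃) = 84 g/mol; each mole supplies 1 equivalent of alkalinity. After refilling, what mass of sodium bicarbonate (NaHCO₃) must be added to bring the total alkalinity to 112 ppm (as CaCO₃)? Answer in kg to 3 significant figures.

114 kg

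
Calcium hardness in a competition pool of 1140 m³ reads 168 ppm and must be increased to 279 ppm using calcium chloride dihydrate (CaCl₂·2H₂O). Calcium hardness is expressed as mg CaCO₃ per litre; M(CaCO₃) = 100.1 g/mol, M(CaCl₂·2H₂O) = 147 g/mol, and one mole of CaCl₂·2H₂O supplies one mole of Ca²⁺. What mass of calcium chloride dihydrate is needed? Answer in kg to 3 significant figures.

Volume: 1140 m³ = 1,140,000 L.
Hardness to add: (279 − 168) = 111 mg/L as CaCO₃ × 1,140,000 L = 126,500 g as CaCO₃.
Moles of Ca²⁺ (1 mol Ca²⁺ ≡ 1 mol CaCO₃): 126,500 / 100.1 g/mol = 1264 mol.
Mass of CaCl₂·2H₂O: 1264 × 147 = 185,800 g.

186 kg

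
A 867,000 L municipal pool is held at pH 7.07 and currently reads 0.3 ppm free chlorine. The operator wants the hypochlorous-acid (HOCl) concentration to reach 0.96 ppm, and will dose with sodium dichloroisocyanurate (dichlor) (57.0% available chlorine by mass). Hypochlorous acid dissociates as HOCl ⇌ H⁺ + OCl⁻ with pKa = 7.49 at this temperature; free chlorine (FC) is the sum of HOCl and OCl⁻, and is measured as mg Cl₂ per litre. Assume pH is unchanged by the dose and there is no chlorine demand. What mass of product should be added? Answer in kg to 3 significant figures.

1.56 kg

[OCl⁻]/[HOCl] = 10^(pH − pKa) = 10^(7.07 − 7.49) = 0.3802; fraction as HOCl = 1/(1 + 0.3802) = 0.7245.
Free chlorine required for 0.96 ppm HOCl: 0.96 / 0.7245 = 1.325 ppm.
FC to add: 1.325 − 0.3 = 1.025 mg/L as Cl₂.
Cl₂ equivalent: 1.025 mg/L × 867,000 L = 888.7 g.
Product at 57.0% available Cl: 888.7 / 0.57 = 1559 g.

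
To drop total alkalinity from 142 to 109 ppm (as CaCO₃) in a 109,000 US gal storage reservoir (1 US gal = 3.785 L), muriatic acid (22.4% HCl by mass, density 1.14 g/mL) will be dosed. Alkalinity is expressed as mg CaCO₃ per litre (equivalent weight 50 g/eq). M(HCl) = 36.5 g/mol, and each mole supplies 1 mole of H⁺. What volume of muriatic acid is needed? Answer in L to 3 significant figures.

Volume: 109,000 US gal × 3.785 L/gal = 412,565 L.
Alkalinity to neutralize: (142 − 109) = 33 mg/L as CaCO₃ × 412,565 L = 13,610 g as CaCO₃.
Equivalents of H⁺ required: 13,610 ÷ 50 g/eq = 272.3 eq = 272.3 mol HCl.
Mass of HCl: 272.3 × 36.5 = 9939 g.
Mass of 22.4% solution: 9939 / 0.224 = 44,370 g.
Volume: 44,370 g ÷ 1.14 g/mL = 38,920 mL.

38.9 L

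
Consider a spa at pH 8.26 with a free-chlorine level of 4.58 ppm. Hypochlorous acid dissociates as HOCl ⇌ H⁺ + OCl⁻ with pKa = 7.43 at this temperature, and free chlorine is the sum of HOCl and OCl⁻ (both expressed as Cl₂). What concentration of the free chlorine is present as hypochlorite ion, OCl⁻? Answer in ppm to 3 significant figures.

[OCl⁻]/[HOCl] = 10^(pH − pKa) = 10^(8.26 − 7.43) = 10^0.83 = 6.761.
Fraction as HOCl = 1 / (1 + 6.761) = 0.1289.
OCl⁻ = (1 − 0.1289) × 4.58 ppm = 3.99 ppm.

3.99 ppm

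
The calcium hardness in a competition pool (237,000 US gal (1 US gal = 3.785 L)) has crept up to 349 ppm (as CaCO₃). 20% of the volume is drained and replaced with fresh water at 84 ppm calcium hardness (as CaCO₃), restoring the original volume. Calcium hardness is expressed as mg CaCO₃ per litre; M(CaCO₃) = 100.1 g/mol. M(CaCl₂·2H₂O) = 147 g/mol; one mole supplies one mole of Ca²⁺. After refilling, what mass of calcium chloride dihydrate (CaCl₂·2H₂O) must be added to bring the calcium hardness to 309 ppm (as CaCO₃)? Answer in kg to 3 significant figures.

Volume: 237,000 US gal × 3.785 L/gal = 897,045 L.
After draining 20% and refilling: 349 × 0.80 + 84 × 0.20 = 296 ppm.
Deficit to target: 309 − 296 = 13 mg/L.
As CaCO₃: 13 mg/L × 897,045 L = 11,660 g; ÷ 100.1 = 116.5 mol Ca²⁺.
Mass: 116.5 × 147 = 17,130 g.

17.1 kg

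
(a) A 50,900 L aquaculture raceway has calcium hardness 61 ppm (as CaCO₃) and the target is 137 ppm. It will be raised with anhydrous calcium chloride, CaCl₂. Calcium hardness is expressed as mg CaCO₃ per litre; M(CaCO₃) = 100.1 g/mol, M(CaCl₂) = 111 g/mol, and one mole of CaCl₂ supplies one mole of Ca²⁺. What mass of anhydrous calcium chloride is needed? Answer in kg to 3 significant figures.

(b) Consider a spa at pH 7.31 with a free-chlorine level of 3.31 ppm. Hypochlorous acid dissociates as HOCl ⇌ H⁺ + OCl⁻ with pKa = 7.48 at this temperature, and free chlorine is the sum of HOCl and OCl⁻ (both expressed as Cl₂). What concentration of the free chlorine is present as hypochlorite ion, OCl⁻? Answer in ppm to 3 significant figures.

(a) 4.29 kg; (b) 1.34 ppm

(a) Hardness to add: (137 − 61) = 76 mg/L as CaCO₃ × 50,900 L = 3868 g as CaCO₃.
(a) Moles of Ca²⁺ (1 mol Ca²⁺ ≡ 1 mol CaCO₃): 3868 / 100.1 g/mol = 38.65 mol.
(a) Mass of CaCl₂: 38.65 × 111 = 4290 g.

(b) [OCl⁻]/[HOCl] = 10^(pH − pKa) = 10^(7.31 − 7.48) = 10^-0.17 = 0.6761.
(b) Fraction as HOCl = 1 / (1 + 0.6761) = 0.5966.
(b) OCl⁻ = (1 − 0.5966) × 3.31 ppm = 1.335 ppm.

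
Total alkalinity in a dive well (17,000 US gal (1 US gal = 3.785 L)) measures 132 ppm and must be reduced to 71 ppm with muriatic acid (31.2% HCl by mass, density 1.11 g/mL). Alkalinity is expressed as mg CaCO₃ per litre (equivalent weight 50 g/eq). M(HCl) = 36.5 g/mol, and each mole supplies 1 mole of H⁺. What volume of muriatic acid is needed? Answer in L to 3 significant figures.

Volume: 17,000 US gal × 3.785 L/gal = 64,345 L.
Alkalinity to neutralize: (132 − 71) = 61 mg/L as CaCO₃ × 64,345 L = 3925 g as CaCO₃.
Equivalents of H⁺ required: 3925 ÷ 50 g/eq = 78.5 eq = 78.5 mol HCl.
Mass of HCl: 78.5 × 36.5 = 2865 g.
Mass of 31.2% solution: 2865 / 0.312 = 9184 g.
Volume: 9184 g ÷ 1.11 g/mL = 8274 mL.

8.27 L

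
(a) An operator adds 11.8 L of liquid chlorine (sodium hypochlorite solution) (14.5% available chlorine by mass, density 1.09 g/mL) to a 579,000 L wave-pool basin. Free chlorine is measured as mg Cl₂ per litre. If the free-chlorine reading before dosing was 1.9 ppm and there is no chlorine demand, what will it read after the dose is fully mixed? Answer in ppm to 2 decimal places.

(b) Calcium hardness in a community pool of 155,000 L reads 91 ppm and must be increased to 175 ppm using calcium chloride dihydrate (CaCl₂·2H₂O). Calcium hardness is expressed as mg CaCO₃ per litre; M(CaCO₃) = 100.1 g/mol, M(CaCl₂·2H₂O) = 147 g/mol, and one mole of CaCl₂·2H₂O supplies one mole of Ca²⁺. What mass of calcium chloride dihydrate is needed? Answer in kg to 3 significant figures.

(a) Mass of solution: 11.8 L × 1000 mL/L × 1.09 g/mL = 12,860 g.
(a) Available chlorine delivered: 12,860 g × 0.145 = 1865 g as Cl₂.
(a) Concentration rise: 1865 g / 579,000 L = 3.221 mg/L = 3.22 ppm.
(a) Final FC: 1.9 + 3.22 = 5.12 ppm.

(b) Hardness to add: (175 − 91) = 84 mg/L as CaCO₃ × 155,000 L = 13,020 g as CaCO₃.
(b) Moles of Ca²⁺ (1 mol Ca²⁺ ≡ 1 mol CaCO₃): 13,020 / 100.1 g/mol = 130.1 mol.
(b) Mass of CaCl₂·2H₂O: 130.1 × 147 = 19,120 g.

(a) 5.12 ppm; (b) 19.1 kg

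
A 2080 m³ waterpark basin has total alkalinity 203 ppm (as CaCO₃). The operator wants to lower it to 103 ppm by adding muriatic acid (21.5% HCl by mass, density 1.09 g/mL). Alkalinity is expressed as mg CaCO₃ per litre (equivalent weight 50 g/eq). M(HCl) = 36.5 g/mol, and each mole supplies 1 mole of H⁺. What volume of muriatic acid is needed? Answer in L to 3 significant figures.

Volume: 2080 m³ = 2,080,000 L.
Alkalinity to neutralize: (203 − 103) = 100 mg/L as CaCO₃ × 2,080,000 L = 208,000 g as CaCO₃.
Equivalents of H⁺ required: 208,000 ÷ 50 g/eq = 4160 eq = 4160 mol HCl.
Mass of HCl: 4160 × 36.5 = 151,800 g.
Mass of 21.5% solution: 151,800 / 0.215 = 706,200 g.
Volume: 706,200 g ÷ 1.09 g/mL = 647,900 mL.

648 L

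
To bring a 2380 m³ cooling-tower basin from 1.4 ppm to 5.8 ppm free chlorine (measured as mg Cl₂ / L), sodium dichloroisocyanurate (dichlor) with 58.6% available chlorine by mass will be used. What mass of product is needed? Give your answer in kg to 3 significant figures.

17.9 kg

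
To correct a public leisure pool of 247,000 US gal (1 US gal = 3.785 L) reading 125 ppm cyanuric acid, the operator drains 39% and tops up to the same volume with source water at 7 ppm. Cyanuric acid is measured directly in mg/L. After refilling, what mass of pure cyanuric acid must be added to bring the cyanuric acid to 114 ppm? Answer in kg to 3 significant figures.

Volume: 247,000 US gal × 3.785 L/gal = 934,895 L.
After draining 39% and refilling: 125 × 0.61 + 7 × 0.39 = 78.98 ppm.
Deficit to target: 114 − 78.98 = 35.02 mg/L.
Mass: 35.02 mg/L × 934,895 L = 32,740 g cyanuric acid.

32.7 kg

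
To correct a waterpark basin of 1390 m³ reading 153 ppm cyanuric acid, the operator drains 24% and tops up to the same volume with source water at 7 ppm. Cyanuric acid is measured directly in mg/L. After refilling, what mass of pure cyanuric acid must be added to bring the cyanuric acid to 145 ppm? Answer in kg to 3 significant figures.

Volume: 1390 m³ = 1,390,000 L.
After draining 24% and refilling: 153 × 0.76 + 7 × 0.24 = 117.96 ppm.
Deficit to target: 145 − 117.96 = 27.04 mg/L.
Mass: 27.04 mg/L × 1,390,000 L = 37,590 g cyanuric acid.

37.6 kg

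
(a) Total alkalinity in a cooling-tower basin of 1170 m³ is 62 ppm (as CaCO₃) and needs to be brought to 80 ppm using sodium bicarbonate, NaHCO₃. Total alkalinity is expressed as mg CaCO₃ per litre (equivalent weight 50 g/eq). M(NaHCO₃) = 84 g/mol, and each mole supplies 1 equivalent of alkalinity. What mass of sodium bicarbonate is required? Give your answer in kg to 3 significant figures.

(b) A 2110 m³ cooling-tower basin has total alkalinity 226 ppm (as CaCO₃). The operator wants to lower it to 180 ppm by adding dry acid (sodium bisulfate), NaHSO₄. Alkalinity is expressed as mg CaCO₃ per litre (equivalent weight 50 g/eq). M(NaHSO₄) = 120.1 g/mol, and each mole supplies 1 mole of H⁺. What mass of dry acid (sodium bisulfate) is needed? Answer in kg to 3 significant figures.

(a) Volume: 1170 m³ = 1,170,000 L.
(a) Alkalinity to add: (80 − 62) = 18 mg/L as CaCO₃ × 1,170,000 L = 21,060 g as CaCO₃.
(a) Equivalents: 21,060 g ÷ 50 g/eq = 421.2 eq.
(a) NaHCO₃ supplies 1 eq per mole → 421.2 mol.
(a) Mass: 421.2 mol × 84 g/mol = 35,380 g.

(b) Volume: 2110 m³ = 2,110,000 L.
(b) Alkalinity to neutralize: (226 − 180) = 46 mg/L as CaCO₃ × 2,110,000 L = 97,060 g as CaCO₃.
(b) Equivalents of H⁺ required: 97,060 ÷ 50 g/eq = 1941 eq = 1941 mol NaHSO₄.
(b) Mass of NaHSO₄: 1941 × 120.1 = 233,100 g.

(a) 35.4 kg; (b) 233 kg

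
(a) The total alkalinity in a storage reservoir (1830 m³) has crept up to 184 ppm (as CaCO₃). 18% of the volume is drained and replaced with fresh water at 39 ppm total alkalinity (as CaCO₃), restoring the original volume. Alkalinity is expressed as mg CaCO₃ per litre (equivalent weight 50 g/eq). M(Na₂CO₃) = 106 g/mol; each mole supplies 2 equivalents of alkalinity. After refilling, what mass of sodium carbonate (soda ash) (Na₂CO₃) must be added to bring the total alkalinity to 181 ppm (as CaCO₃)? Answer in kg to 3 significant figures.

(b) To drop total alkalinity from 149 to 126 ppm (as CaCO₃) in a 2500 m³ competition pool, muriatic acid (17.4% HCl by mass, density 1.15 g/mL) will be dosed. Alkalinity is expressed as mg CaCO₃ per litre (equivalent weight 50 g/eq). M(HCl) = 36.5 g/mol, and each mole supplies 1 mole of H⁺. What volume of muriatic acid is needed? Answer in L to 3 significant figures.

(a) Volume: 1830 m³ = 1,830,000 L.
(a) After draining 18% and refilling: 184 × 0.82 + 39 × 0.18 = 157.9 ppm.
(a) Deficit to target: 181 − 157.9 = 23.1 mg/L.
(a) As CaCO₃: 23.1 mg/L × 1,830,000 L = 42,270 g; ÷ 50 g/eq ÷ 2 = 422.7 mol Na₂CO₃.
(a) Mass: 422.7 × 106 = 44,810 g.

(b) Volume: 2500 m³ = 2,500,000 L.
(b) Alkalinity to neutralize: (149 − 126) = 23 mg/L as CaCO₃ × 2,500,000 L = 57,500 g as CaCO₃.
(b) Equivalents of H⁺ required: 57,500 ÷ 50 g/eq = 1150 eq = 1150 mol HCl.
(b) Mass of HCl: 1150 × 36.5 = 41,980 g.
(b) Mass of 17.4% solution: 41,980 / 0.174 = 241,200 g.
(b) Volume: 241,200 g ÷ 1.15 g/mL = 209,800 mL.

(a) 44.8 kg; (b) 210 L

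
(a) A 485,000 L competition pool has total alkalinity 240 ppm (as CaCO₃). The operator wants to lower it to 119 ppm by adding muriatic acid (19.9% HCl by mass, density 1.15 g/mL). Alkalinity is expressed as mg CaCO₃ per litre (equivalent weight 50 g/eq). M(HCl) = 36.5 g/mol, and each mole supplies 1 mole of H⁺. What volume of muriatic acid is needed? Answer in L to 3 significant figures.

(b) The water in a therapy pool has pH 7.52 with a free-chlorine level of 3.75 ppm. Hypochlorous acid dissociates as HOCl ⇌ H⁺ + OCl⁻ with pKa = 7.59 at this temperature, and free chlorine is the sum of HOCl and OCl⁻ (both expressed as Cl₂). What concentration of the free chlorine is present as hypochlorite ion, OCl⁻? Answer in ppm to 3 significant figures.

(a) Alkalinity to neutralize: (240 − 119) = 121 mg/L as CaCO₃ × 485,000 L = 58,680 g as CaCO₃.
(a) Equivalents of H⁺ required: 58,680 ÷ 50 g/eq = 1174 eq = 1174 mol HCl.
(a) Mass of HCl: 1174 × 36.5 = 42,840 g.
(a) Mass of 19.9% solution: 42,840 / 0.199 = 215,300 g.
(a) Volume: 215,300 g ÷ 1.15 g/mL = 187,200 mL.

(b) [OCl⁻]/[HOCl] = 10^(pH − pKa) = 10^(7.52 − 7.59) = 10^-0.07 = 0.8511.
(b) Fraction as HOCl = 1 / (1 + 0.8511) = 0.5402.
(b) OCl⁻ = (1 − 0.5402) × 3.75 ppm = 1.724 ppm.

(a) 187 L; (b) 1.72 ppm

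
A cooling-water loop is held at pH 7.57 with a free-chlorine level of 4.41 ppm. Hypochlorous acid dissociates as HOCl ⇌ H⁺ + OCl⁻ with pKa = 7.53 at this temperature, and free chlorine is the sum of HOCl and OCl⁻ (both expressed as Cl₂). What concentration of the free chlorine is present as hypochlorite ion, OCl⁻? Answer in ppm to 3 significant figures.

[OCl⁻]/[HOCl] = 10^(pH − pKa) = 10^(7.57 − 7.53) = 10^0.04 = 1.096.
Fraction as HOCl = 1 / (1 + 1.096) = 0.477.
OCl⁻ = (1 − 0.477) × 4.41 ppm = 2.306 ppm.

2.31 ppm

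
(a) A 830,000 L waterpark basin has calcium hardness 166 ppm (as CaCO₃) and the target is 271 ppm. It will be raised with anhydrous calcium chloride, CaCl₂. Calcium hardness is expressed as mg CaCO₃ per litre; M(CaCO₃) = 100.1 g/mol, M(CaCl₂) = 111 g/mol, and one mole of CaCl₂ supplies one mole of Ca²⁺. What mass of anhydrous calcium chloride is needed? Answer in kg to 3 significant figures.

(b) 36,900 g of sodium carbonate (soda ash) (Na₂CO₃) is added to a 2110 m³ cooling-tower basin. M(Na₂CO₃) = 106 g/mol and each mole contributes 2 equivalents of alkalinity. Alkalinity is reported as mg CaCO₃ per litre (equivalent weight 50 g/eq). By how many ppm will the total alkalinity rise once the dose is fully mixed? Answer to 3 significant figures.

(a) Hardness to add: (271 − 166) = 105 mg/L as CaCO₃ × 830,000 L = 87,150 g as CaCO₃.
(a) Moles of Ca²⁺ (1 mol Ca²⁺ ≡ 1 mol CaCO₃): 87,150 / 100.1 g/mol = 870.6 mol.
(a) Mass of CaCl₂: 870.6 × 111 = 96,640 g.

(b) Volume: 2110 m³ = 2,110,000 L.
(b) Moles of Na₂CO₃: 36,900 g ÷ 106 g/mol = 348.1 mol → 696.2 eq of alkalinity.
(b) As CaCO₃: 696.2 eq × 50 g/eq = 34,810 g.
(b) Rise: 34,810 g / 2,110,000 L × 1000 = 16.5 mg/L.

(a) 96.6 kg; (b) 16.5 ppm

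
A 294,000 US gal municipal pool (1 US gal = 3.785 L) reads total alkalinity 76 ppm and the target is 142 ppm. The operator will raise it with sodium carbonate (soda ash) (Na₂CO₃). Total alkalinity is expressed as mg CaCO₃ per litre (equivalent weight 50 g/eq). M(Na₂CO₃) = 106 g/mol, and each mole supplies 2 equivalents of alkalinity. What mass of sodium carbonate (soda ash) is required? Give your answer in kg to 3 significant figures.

77.9 kg

Volume: 294,000 US gal × 3.785 L/gal = 1,112,790 L.
Alkalinity to add: (142 − 76) = 66 mg/L as CaCO₃ × 1,112,790 L = 73,440 g as CaCO₃.
Equivalents: 73,440 g ÷ 50 g/eq = 1469 eq.
Each mole of Na₂CO₃ supplies 2 eq, so 1469 / 2 = 734.4 mol.
Mass: 734.4 mol × 106 g/mol = 77,850 g.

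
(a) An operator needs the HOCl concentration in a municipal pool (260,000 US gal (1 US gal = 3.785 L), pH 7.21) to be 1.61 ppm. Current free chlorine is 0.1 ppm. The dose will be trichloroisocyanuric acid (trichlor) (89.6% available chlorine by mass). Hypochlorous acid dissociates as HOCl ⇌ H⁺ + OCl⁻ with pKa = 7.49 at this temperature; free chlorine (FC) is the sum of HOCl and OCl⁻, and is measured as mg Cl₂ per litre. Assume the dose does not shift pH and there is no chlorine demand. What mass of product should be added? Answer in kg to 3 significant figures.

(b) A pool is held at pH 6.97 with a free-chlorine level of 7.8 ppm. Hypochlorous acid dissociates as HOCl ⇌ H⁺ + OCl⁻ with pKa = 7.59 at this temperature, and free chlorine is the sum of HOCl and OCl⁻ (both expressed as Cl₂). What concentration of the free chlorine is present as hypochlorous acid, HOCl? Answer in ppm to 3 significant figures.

(a) 2.59 kg; (b) 6.29 ppm

(a) Volume: 260,000 US gal × 3.785 L/gal = 984,100 L.
(a) [OCl⁻]/[HOCl] = 10^(pH − pKa) = 10^(7.21 − 7.49) = 0.5248; fraction as HOCl = 1/(1 + 0.5248) = 0.6558.
(a) Free chlorine required for 1.61 ppm HOCl: 1.61 / 0.6558 = 2.455 ppm.
(a) FC to add: 2.455 − 0.1 = 2.355 mg/L as Cl₂.
(a) Cl₂ equivalent: 2.355 mg/L × 984,100 L = 2317 g.
(a) Product at 89.6% available Cl: 2317 / 0.896 = 2586 g.

(b) [OCl⁻]/[HOCl] = 10^(pH − pKa) = 10^(6.97 − 7.59) = 10^-0.62 = 0.2399.
(b) Fraction as HOCl = 1 / (1 + 0.2399) = 0.8065.
(b) HOCl = 0.8065 × 7.8 ppm = 6.291 ppm.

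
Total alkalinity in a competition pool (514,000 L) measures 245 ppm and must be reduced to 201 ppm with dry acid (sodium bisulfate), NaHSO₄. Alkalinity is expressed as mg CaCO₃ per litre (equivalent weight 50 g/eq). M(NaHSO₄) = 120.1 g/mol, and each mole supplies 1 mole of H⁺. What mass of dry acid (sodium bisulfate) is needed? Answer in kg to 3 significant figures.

Alkalinity to neutralize: (245 − 201) = 44 mg/L as CaCO₃ × 514,000 L = 22,620 g as CaCO₃.
Equivalents of H⁺ required: 22,620 ÷ 50 g/eq = 452.3 eq = 452.3 mol NaHSO₄.
Mass of NaHSO₄: 452.3 × 120.1 = 54,320 g.

54.3 kg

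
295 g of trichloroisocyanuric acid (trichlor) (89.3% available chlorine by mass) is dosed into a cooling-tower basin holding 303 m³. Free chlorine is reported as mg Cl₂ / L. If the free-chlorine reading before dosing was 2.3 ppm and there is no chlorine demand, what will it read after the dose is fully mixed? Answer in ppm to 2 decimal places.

Volume: 303 m³ = 303,000 L.
Available chlorine delivered: 295 g × 0.893 = 263.4 g as Cl₂.
Concentration rise: 263.4 g / 303,000 L = 0.8694 mg/L = 0.87 ppm.
Final FC: 2.3 + 0.87 = 3.17 ppm.

3.17 ppm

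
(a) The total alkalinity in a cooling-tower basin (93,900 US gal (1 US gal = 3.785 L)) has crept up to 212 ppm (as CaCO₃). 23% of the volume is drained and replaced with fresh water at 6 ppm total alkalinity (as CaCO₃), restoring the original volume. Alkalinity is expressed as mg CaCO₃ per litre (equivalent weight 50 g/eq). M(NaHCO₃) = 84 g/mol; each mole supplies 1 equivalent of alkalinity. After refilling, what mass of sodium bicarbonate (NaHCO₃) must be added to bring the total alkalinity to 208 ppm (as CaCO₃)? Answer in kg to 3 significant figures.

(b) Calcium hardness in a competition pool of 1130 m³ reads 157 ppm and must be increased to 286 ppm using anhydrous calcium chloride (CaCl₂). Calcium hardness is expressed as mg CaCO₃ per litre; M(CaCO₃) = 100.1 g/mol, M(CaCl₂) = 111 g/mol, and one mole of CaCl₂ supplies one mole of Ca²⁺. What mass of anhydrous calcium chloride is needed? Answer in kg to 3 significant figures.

(a) Volume: 93,900 US gal × 3.785 L/gal = 355,412 L.
(a) After draining 23% and refilling: 212 × 0.77 + 6 × 0.23 = 164.62 ppm.
(a) Deficit to target: 208 − 164.62 = 43.38 mg/L.
(a) As CaCO₃: 43.38 mg/L × 355,412 L = 15,420 g; ÷ 50 g/eq ÷ 1 = 308.4 mol NaHCO₃.
(a) Mass: 308.4 × 84 = 25,900 g.

(b) Volume: 1130 m³ = 1,130,000 L.
(b) Hardness to add: (286 − 157) = 129 mg/L as CaCO₃ × 1,130,000 L = 145,800 g as CaCO₃.
(b) Moles of Ca²⁺ (1 mol Ca²⁺ ≡ 1 mol CaCO₃): 145,800 / 100.1 g/mol = 1456 mol.
(b) Mass of CaCl₂: 1456 × 111 = 161,600 g.

(a) 25.9 kg; (b) 162 kg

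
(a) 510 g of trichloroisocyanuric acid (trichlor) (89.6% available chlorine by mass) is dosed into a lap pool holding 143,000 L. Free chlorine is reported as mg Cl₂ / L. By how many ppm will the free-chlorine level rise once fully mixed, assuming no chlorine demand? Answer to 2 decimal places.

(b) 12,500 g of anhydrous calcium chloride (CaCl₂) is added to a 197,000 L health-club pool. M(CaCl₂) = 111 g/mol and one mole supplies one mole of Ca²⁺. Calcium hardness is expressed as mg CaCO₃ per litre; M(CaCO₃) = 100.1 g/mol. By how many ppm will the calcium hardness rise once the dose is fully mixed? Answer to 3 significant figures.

(a) Available chlorine delivered: 510 g × 0.896 = 457 g as Cl₂.
(a) Concentration rise: 457 g / 143,000 L = 3.196 mg/L = 3.20 ppm.

(b) Moles of Ca²⁺: 12,500 g ÷ 111 g/mol = 112.6 mol.
(b) As CaCO₃: 112.6 mol × 100.1 g/mol = 11,270 g.
(b) Rise: 11,270 g / 197,000 L × 1000 = 57.22 mg/L.

(a) 3.20 ppm; (b) 57.2 ppm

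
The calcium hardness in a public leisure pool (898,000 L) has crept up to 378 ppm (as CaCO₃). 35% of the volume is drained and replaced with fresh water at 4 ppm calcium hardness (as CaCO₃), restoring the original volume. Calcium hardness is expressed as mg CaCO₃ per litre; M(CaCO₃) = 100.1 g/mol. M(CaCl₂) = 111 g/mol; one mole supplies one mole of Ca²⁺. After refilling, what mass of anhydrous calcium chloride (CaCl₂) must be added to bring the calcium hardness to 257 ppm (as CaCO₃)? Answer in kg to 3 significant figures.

After draining 35% and refilling: 378 × 0.65 + 4 × 0.35 = 247.1 ppm.
Deficit to target: 257 − 247.1 = 9.9 mg/L.
As CaCO₃: 9.9 mg/L × 898,000 L = 8890 g; ÷ 100.1 = 88.81 mol Ca²⁺.
Mass: 88.81 × 111 = 9858 g.

9.86 kg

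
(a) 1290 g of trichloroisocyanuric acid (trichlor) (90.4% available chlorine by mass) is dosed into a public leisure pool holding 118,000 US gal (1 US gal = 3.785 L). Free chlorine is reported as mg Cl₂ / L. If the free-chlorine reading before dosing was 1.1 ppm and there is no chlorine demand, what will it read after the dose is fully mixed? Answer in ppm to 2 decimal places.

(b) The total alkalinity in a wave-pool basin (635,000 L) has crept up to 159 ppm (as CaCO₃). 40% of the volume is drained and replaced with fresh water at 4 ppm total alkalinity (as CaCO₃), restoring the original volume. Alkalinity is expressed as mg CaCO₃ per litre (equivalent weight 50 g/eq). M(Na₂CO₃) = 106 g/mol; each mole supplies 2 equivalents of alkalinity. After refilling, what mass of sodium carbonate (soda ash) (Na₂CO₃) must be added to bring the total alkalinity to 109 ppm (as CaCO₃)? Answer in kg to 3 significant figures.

(a) 3.71 ppm; (b) 8.08 kg

(a) Volume: 118,000 US gal × 3.785 L/gal = 446,630 L.
(a) Available chlorine delivered: 1290 g × 0.904 = 1166 g as Cl₂.
(a) Concentration rise: 1166 g / 446,630 L = 2.611 mg/L = 2.61 ppm.
(a) Final FC: 1.1 + 2.61 = 3.71 ppm.

(b) After draining 40% and refilling: 159 × 0.60 + 4 × 0.40 = 97 ppm.
(b) Deficit to target: 109 − 97 = 12 mg/L.
(b) As CaCO₃: 12 mg/L × 635,000 L = 7620 g; ÷ 50 g/eq ÷ 2 = 76.2 mol Na₂CO₃.
(b) Mass: 76.2 × 106 = 8077 g.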